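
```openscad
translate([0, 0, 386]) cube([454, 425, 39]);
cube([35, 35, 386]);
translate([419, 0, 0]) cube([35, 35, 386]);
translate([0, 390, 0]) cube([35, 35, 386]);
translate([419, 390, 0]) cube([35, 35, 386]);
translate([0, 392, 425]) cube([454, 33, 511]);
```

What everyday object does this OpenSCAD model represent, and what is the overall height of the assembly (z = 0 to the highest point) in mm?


A chair. The overall height is 936 mm.

A slab on four corner posts with a tall panel at the back — a chair. The seat slab sits at z = 386 with thickness 39, and the 511 mm backrest starts at the seat top, so the overall height is 386 + 39 + 511 = 936 mm.


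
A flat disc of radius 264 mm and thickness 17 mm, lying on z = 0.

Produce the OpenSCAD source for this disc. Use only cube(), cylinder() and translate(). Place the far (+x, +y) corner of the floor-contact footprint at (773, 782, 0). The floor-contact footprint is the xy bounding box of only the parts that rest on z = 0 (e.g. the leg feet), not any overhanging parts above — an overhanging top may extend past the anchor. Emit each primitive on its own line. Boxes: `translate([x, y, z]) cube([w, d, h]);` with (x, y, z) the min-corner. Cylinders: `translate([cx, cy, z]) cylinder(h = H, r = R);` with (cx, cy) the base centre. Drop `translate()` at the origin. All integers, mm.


translate([509, 518, 0]) cylinder(h = 17, r = 264);


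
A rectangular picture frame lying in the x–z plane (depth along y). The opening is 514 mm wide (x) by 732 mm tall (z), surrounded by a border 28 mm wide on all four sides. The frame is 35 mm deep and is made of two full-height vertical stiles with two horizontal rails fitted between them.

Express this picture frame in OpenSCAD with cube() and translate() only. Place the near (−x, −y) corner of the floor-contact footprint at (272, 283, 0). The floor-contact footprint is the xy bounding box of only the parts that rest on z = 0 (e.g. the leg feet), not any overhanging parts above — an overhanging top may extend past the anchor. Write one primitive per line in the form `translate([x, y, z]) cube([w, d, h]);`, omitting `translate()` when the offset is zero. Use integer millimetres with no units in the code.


translate([272, 283, 0]) cube([28, 35, 788]);
translate([814, 283, 0]) cube([28, 35, 788]);
translate([300, 283, 0]) cube([514, 35, 28]);
translate([300, 283, 760]) cube([514, 35, 28]);


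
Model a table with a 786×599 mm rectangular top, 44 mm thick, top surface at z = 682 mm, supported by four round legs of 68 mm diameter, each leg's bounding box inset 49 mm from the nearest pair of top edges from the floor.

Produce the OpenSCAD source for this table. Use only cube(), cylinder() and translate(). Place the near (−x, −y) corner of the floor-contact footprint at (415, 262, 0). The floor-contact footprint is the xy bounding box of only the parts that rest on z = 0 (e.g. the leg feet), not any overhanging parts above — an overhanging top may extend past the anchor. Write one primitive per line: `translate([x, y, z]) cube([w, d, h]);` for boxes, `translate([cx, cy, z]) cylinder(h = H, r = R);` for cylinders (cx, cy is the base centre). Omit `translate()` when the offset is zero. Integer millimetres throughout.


translate([366, 213, 638]) cube([786, 599, 44]);
translate([449, 296, 0]) cylinder(h = 638, r = 34);
translate([1069, 296, 0]) cylinder(h = 638, r = 34);
translate([449, 729, 0]) cylinder(h = 638, r = 34);
translate([1069, 729, 0]) cylinder(h = 638, r = 34);


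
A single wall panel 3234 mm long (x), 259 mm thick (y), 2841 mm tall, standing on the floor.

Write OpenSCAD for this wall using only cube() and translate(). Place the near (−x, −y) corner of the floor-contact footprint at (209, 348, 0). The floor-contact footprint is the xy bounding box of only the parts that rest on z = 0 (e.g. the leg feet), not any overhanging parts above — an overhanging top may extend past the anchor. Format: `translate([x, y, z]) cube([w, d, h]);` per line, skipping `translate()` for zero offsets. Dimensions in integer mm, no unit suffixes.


translate([209, 348, 0]) cube([3234, 259, 2841]);


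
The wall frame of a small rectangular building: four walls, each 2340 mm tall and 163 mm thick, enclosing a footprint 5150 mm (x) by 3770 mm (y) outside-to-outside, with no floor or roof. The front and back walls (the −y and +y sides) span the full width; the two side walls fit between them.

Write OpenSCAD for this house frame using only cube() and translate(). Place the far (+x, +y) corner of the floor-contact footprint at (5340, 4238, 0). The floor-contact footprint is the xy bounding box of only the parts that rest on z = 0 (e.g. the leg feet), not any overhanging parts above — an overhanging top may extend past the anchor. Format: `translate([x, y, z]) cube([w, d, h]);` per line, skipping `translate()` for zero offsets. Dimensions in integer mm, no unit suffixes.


translate([190, 468, 0]) cube([5150, 163, 2340]);
translate([190, 4075, 0]) cube([5150, 163, 2340]);
translate([190, 631, 0]) cube([163, 3444, 2340]);
translate([5177, 631, 0]) cube([163, 3444, 2340]);


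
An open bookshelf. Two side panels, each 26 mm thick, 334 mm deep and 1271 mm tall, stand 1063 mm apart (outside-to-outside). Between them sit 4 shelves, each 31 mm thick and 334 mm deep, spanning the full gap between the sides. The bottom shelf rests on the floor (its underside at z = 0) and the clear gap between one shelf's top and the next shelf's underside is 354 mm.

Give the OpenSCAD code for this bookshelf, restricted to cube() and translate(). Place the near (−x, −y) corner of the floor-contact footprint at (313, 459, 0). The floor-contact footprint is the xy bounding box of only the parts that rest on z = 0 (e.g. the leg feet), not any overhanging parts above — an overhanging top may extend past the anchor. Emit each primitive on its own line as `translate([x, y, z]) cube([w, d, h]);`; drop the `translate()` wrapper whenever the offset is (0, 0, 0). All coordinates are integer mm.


translate([313, 459, 0]) cube([26, 334, 1271]);
translate([1350, 459, 0]) cube([26, 334, 1271]);
translate([339, 459, 0]) cube([1011, 334, 31]);
translate([339, 459, 385]) cube([1011, 334, 31]);
translate([339, 459, 770]) cube([1011, 334, 31]);
translate([339, 459, 1155]) cube([1011, 334, 31]);


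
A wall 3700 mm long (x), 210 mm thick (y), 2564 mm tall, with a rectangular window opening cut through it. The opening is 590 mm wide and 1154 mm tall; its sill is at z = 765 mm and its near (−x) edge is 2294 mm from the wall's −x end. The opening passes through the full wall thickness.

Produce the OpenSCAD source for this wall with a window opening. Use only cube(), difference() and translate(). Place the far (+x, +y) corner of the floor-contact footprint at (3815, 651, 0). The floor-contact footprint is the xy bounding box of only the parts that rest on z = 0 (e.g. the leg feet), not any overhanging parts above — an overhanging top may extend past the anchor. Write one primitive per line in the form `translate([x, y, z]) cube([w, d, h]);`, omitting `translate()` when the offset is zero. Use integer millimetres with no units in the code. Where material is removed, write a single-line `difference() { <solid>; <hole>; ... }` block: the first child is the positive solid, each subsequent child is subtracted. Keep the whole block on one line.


difference() { translate([115, 441, 0]) cube([3700, 210, 2564]); translate([2409, 441, 765]) cube([590, 210, 1154]); }


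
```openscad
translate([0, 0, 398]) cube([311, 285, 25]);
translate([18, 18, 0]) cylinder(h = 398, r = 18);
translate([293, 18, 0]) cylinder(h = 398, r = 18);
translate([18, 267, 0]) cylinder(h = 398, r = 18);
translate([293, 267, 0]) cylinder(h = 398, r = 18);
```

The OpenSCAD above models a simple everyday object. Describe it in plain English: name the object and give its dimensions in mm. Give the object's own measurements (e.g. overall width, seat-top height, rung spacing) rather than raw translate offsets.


A simple wooden stool: a rectangular seat 311 mm (x) by 285 mm (y), 25 mm thick, top face at z = 423 mm, on four round legs, each 36 mm in diameter. The legs rest on z = 0, each leg's axis is inset half a diameter from the nearest pair of seat edges (so the leg's bounding box is flush with the corner).


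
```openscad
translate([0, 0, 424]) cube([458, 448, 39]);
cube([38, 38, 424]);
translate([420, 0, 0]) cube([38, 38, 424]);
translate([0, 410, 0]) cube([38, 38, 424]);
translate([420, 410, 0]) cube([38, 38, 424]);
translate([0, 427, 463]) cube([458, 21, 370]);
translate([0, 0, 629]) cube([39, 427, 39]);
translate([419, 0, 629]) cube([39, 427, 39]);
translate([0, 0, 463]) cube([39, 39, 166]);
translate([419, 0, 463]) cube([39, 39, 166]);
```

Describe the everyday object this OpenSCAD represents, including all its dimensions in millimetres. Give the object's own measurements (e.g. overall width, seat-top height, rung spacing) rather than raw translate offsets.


A chair. The seat is a 458×448×39 mm slab with its top at z = 463 mm, on four 38×38 mm corner legs (flush with the seat edges, standing on z = 0). A flat backrest 21 mm thick, 370 mm tall, spans the full seat width and rises from the seat top along its +y edge, rear face flush with the rear of the seat. Two armrests of 39×39 mm section run along each side from the seat's front edge to the front of the backrest, top faces 205 mm above the seat top and outer faces flush with the seat's x-edges; a 39×39 mm post under the front of each armrest stands on the seat at the front corner.


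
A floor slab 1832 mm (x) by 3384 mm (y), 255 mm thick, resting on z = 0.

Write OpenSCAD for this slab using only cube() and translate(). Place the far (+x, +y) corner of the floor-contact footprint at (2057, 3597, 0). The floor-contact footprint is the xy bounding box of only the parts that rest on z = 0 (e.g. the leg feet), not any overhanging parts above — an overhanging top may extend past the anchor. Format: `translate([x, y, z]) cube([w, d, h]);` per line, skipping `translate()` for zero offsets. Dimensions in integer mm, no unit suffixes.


translate([225, 213, 0]) cube([1832, 3384, 255]);


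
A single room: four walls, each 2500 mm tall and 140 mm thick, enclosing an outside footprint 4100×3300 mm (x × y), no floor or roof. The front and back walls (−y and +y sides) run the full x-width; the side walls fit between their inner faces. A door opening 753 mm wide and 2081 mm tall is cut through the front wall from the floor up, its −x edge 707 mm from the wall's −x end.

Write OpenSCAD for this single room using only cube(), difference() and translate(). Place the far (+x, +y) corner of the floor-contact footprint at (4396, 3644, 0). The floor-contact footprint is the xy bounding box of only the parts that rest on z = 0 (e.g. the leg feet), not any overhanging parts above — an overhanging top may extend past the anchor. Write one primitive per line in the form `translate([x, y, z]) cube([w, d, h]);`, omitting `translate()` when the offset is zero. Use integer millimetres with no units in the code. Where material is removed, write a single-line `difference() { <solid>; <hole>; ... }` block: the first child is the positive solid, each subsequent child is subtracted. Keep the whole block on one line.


difference() { translate([296, 344, 0]) cube([4100, 140, 2500]); translate([1003, 344, 0]) cube([753, 140, 2081]); }
translate([296, 3504, 0]) cube([4100, 140, 2500]);
translate([296, 484, 0]) cube([140, 3020, 2500]);
translate([4256, 484, 0]) cube([140, 3020, 2500]);


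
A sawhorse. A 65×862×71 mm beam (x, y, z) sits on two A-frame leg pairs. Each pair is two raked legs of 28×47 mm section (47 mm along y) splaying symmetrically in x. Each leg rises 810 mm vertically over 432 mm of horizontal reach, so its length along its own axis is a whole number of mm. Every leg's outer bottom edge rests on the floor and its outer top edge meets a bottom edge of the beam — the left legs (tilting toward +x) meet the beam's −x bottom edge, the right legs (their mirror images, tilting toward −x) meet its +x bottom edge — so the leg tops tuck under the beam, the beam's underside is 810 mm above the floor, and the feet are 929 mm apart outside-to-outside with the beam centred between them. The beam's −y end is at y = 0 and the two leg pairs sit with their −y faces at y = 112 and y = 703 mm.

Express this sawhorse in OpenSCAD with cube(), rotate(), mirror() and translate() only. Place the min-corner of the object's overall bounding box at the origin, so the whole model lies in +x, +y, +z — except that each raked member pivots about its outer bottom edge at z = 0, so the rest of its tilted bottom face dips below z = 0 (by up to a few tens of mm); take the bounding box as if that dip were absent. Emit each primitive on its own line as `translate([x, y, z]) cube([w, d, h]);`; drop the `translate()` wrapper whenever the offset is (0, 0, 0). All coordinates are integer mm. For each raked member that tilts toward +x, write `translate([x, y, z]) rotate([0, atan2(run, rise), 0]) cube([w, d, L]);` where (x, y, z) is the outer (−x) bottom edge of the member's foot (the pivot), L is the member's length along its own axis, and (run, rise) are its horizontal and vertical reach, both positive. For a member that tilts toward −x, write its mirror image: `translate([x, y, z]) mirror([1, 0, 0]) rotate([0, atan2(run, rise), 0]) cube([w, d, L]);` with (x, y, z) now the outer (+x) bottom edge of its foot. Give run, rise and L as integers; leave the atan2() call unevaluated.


// leg length = √(432² + 810²) = 918
// right-leg outer foot x = 2·432 + 65 = 929
// beam min-corner = (432, 0, 810)
translate([432, 0, 810]) cube([65, 862, 71]);
translate([0, 112, 0]) rotate([0, atan2(432, 810), 0]) cube([28, 47, 918]);
translate([929, 112, 0]) mirror([1, 0, 0]) rotate([0, atan2(432, 810), 0]) cube([28, 47, 918]);
translate([0, 703, 0]) rotate([0, atan2(432, 810), 0]) cube([28, 47, 918]);
translate([929, 703, 0]) mirror([1, 0, 0]) rotate([0, atan2(432, 810), 0]) cube([28, 47, 918]);


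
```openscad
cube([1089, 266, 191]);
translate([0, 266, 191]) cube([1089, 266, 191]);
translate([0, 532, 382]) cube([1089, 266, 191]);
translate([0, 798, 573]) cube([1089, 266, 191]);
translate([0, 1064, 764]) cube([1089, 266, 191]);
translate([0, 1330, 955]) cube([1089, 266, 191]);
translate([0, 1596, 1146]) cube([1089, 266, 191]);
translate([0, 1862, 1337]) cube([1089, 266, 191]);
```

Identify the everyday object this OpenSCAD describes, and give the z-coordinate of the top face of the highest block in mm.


A staircase. The total rise is 1528 mm.

8 identical blocks, each offset up and back from the previous — a staircase. Each step is 191 mm tall and there are 8 of them, so the total rise is 8 × 191 = 1528 mm.


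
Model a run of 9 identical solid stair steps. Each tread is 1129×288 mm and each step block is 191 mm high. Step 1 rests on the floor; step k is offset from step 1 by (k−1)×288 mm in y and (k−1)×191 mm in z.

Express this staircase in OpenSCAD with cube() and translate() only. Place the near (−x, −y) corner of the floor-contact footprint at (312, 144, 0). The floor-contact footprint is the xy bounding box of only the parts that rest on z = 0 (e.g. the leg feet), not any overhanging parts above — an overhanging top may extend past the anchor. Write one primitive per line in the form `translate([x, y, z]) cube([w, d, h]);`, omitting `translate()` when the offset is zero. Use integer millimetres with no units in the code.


translate([312, 144, 0]) cube([1129, 288, 191]);
translate([312, 432, 191]) cube([1129, 288, 191]);
translate([312, 720, 382]) cube([1129, 288, 191]);
translate([312, 1008, 573]) cube([1129, 288, 191]);
translate([312, 1296, 764]) cube([1129, 288, 191]);
translate([312, 1584, 955]) cube([1129, 288, 191]);
translate([312, 1872, 1146]) cube([1129, 288, 191]);
translate([312, 2160, 1337]) cube([1129, 288, 191]);
translate([312, 2448, 1528]) cube([1129, 288, 191]);


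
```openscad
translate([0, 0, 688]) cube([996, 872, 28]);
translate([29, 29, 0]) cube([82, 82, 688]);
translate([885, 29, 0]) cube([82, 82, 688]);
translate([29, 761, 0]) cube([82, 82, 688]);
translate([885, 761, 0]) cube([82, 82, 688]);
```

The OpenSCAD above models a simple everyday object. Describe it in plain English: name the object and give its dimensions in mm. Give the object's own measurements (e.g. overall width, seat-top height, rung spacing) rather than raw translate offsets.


A rectangular dining table. The top is 996×872×28 mm with its upper surface at z = 716 mm. It stands on four 82×82 mm square legs, each inset 29 mm from the nearest pair of top edges, running from the floor to the underside of the top.


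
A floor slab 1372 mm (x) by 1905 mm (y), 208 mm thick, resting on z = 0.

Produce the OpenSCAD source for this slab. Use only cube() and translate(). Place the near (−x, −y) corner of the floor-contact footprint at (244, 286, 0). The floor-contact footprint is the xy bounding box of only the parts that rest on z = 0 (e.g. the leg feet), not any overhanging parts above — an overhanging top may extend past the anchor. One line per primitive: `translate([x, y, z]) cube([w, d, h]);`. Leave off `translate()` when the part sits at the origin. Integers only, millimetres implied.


translate([244, 286, 0]) cube([1372, 1905, 208]);


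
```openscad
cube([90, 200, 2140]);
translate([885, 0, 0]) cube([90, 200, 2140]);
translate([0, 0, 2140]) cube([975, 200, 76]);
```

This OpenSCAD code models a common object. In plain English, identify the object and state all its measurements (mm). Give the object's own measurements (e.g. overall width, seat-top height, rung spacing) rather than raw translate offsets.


A door frame. The clear opening is 795 mm wide and 2140 mm high. Two 90 mm wide jambs, 200 mm deep, stand either side of the opening from the floor to the top of the opening. A 76 mm thick head sits across the top of both jambs, spanning the full outside width of the frame.


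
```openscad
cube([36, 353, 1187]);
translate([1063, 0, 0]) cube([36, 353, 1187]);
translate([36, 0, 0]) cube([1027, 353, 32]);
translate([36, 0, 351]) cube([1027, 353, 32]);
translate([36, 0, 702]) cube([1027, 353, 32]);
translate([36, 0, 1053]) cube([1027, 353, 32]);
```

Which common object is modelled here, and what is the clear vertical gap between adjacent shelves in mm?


A bookshelf. The clear shelf gap is 319 mm.

Two tall side panels with 4 horizontal boards between them — a bookshelf. The first two shelf undersides are at z = 0 and z = 351; with shelf thickness 32, the clear gap is 351 − 0 − 32 = 319 mm.


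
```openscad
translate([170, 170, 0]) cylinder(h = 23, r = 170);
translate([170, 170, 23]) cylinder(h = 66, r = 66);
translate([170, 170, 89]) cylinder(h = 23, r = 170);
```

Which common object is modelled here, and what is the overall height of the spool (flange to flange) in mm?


A spool. The overall height is 112 mm.

Three coaxial cylinders, large–small–large — a spool. Two 23 mm flanges and a 66 mm core give 23 + 66 + 23 = 112 mm.


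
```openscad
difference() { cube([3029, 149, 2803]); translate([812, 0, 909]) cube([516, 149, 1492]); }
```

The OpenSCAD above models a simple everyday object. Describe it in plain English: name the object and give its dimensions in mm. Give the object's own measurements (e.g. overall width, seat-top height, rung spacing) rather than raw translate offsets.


A wall 3029 mm long (x), 149 mm thick (y), 2803 mm tall, with a rectangular window opening cut through it. The opening is 516 mm wide and 1492 mm tall; its sill is at z = 909 mm and its near (−x) edge is 812 mm from the wall's −x end. The opening passes through the full wall thickness.


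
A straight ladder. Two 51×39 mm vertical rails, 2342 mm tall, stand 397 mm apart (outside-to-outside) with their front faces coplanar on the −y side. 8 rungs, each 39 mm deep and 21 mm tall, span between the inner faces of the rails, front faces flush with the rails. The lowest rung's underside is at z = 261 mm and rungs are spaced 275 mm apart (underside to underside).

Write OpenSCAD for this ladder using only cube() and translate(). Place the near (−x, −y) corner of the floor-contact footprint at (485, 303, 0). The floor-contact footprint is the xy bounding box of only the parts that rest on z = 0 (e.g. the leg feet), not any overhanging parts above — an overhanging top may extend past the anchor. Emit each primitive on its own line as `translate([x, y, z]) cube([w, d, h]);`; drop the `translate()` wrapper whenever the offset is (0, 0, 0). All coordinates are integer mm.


translate([485, 303, 0]) cube([51, 39, 2342]);
translate([831, 303, 0]) cube([51, 39, 2342]);
translate([536, 303, 261]) cube([295, 39, 21]);
translate([536, 303, 536]) cube([295, 39, 21]);
translate([536, 303, 811]) cube([295, 39, 21]);
translate([536, 303, 1086]) cube([295, 39, 21]);
translate([536, 303, 1361]) cube([295, 39, 21]);
translate([536, 303, 1636]) cube([295, 39, 21]);
translate([536, 303, 1911]) cube([295, 39, 21]);
translate([536, 303, 2186]) cube([295, 39, 21]);


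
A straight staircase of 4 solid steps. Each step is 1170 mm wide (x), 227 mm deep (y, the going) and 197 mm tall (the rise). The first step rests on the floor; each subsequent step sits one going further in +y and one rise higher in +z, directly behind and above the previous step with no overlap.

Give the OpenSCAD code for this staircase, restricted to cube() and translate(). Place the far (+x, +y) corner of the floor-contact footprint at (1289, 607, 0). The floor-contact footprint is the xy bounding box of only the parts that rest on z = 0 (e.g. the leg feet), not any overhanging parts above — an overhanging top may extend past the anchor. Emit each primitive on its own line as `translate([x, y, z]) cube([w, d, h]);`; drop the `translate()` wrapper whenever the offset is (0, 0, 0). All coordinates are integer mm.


translate([119, 380, 0]) cube([1170, 227, 197]);
translate([119, 607, 197]) cube([1170, 227, 197]);
translate([119, 834, 394]) cube([1170, 227, 197]);
translate([119, 1061, 591]) cube([1170, 227, 197]);


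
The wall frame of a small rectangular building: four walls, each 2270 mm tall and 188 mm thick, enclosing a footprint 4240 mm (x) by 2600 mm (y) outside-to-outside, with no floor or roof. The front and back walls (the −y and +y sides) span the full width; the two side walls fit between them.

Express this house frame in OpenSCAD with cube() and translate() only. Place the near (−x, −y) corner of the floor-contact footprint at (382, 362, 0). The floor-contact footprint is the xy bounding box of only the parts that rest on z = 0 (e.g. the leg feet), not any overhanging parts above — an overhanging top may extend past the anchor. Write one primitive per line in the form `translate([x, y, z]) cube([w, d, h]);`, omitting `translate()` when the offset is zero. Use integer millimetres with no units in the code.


translate([382, 362, 0]) cube([4240, 188, 2270]);
translate([382, 2774, 0]) cube([4240, 188, 2270]);
translate([382, 550, 0]) cube([188, 2224, 2270]);
translate([4434, 550, 0]) cube([188, 2224, 2270]);


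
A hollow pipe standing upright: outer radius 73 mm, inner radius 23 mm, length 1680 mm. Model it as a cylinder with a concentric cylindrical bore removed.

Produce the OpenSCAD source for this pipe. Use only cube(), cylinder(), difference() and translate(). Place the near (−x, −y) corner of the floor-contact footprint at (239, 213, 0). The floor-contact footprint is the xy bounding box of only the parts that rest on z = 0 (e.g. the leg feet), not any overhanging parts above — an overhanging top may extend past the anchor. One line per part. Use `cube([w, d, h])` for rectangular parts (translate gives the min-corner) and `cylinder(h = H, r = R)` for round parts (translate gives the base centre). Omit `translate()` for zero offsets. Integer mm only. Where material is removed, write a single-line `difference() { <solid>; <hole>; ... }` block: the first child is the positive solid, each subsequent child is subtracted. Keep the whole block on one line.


difference() { translate([312, 286, 0]) cylinder(h = 1680, r = 73); translate([312, 286, 0]) cylinder(h = 1680, r = 23); }


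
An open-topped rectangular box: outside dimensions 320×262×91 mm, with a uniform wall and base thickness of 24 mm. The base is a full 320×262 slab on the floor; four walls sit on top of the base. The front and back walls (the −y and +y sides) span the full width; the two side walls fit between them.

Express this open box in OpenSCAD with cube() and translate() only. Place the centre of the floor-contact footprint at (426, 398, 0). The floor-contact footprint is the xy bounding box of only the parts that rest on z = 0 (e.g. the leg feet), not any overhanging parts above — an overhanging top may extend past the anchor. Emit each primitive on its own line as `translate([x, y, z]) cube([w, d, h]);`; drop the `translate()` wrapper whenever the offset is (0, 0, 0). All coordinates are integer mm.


translate([266, 267, 0]) cube([320, 262, 24]);
translate([266, 267, 24]) cube([320, 24, 67]);
translate([266, 505, 24]) cube([320, 24, 67]);
translate([266, 291, 24]) cube([24, 214, 67]);
translate([562, 291, 24]) cube([24, 214, 67]);


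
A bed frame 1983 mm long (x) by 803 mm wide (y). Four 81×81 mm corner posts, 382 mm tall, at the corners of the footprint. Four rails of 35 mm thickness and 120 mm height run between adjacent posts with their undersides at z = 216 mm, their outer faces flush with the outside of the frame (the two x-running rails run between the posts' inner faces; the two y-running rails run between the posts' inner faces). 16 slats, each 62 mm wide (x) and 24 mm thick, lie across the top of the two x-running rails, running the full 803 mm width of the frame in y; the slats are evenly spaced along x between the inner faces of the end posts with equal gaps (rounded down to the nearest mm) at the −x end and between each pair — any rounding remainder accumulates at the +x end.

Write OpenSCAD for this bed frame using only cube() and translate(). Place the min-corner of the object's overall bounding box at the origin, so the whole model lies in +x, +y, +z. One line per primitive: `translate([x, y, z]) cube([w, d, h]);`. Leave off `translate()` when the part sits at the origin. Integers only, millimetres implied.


cube([81, 81, 382]);
translate([0, 722, 0]) cube([81, 81, 382]);
translate([1902, 0, 0]) cube([81, 81, 382]);
translate([1902, 722, 0]) cube([81, 81, 382]);
translate([81, 0, 216]) cube([1821, 35, 120]);
translate([81, 768, 216]) cube([1821, 35, 120]);
translate([0, 81, 216]) cube([35, 641, 120]);
translate([1948, 81, 216]) cube([35, 641, 120]);
translate([129, 0, 336]) cube([62, 803, 24]);
translate([239, 0, 336]) cube([62, 803, 24]);
translate([349, 0, 336]) cube([62, 803, 24]);
translate([459, 0, 336]) cube([62, 803, 24]);
translate([569, 0, 336]) cube([62, 803, 24]);
translate([679, 0, 336]) cube([62, 803, 24]);
translate([789, 0, 336]) cube([62, 803, 24]);
translate([899, 0, 336]) cube([62, 803, 24]);
translate([1009, 0, 336]) cube([62, 803, 24]);
translate([1119, 0, 336]) cube([62, 803, 24]);
translate([1229, 0, 336]) cube([62, 803, 24]);
translate([1339, 0, 336]) cube([62, 803, 24]);
translate([1449, 0, 336]) cube([62, 803, 24]);
translate([1559, 0, 336]) cube([62, 803, 24]);
translate([1669, 0, 336]) cube([62, 803, 24]);
translate([1779, 0, 336]) cube([62, 803, 24]);


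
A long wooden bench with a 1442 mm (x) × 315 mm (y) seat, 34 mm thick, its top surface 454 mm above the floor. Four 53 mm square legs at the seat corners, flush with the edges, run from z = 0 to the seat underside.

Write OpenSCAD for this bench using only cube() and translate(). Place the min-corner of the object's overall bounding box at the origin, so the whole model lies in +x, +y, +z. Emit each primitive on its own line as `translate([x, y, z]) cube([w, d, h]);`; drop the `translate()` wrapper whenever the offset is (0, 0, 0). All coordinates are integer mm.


// leg_h = 454 − 34 = 420
translate([0, 0, 420]) cube([1442, 315, 34]);
cube([53, 53, 420]);
translate([0, 262, 0]) cube([53, 53, 420]);
translate([1389, 0, 0]) cube([53, 53, 420]);
translate([1389, 262, 0]) cube([53, 53, 420]);


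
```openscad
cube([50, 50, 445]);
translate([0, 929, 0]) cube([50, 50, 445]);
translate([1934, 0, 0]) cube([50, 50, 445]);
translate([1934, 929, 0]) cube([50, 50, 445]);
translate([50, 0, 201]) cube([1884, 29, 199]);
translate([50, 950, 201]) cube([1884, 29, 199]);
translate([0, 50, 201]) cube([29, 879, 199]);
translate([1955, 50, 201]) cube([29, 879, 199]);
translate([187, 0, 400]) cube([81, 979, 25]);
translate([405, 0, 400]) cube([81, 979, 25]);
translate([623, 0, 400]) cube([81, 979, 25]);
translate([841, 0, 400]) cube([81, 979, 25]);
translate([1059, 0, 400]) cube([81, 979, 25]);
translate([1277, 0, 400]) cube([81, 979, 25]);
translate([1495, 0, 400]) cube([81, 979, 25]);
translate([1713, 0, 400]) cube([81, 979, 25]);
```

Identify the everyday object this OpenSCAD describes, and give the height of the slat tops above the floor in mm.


A bed frame. The slat-top height is 425 mm.

Four posts, four rails, and a row of slats — a bed frame. Slats sit on the rails at z = 201 + 199 = 400; with slat thickness 25, the top is 425 mm.


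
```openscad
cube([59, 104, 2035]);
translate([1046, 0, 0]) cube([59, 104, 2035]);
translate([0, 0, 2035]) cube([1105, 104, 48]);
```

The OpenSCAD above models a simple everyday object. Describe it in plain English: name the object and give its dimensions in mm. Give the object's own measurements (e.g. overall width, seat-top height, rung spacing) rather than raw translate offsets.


A door frame. The clear opening is 987 mm wide and 2035 mm high. Two 59 mm wide jambs, 104 mm deep, stand either side of the opening from the floor to the top of the opening. A 48 mm thick head sits across the top of both jambs, spanning the full outside width of the frame.


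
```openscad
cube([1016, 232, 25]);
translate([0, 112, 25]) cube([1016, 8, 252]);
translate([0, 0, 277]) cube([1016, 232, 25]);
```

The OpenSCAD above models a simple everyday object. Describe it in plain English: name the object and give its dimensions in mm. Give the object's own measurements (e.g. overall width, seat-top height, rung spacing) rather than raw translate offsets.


An I-beam lying along x, 1016 mm long. Overall section height 302 mm. Two flanges 232 mm wide (y) and 25 mm thick, one on the floor and one at the top; a web 8 mm thick runs between them, centred on the flange width.


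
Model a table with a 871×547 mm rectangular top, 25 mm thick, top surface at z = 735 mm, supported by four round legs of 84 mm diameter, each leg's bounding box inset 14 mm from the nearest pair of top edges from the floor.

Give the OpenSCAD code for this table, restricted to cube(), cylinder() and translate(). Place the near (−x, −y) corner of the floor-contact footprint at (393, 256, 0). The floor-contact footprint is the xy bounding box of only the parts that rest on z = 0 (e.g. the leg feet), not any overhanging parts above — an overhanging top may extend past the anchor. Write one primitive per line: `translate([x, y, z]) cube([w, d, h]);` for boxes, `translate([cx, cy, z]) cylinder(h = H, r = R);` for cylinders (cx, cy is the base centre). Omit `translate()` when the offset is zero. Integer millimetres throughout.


translate([379, 242, 710]) cube([871, 547, 25]);
translate([435, 298, 0]) cylinder(h = 710, r = 42);
translate([1194, 298, 0]) cylinder(h = 710, r = 42);
translate([435, 733, 0]) cylinder(h = 710, r = 42);
translate([1194, 733, 0]) cylinder(h = 710, r = 42);


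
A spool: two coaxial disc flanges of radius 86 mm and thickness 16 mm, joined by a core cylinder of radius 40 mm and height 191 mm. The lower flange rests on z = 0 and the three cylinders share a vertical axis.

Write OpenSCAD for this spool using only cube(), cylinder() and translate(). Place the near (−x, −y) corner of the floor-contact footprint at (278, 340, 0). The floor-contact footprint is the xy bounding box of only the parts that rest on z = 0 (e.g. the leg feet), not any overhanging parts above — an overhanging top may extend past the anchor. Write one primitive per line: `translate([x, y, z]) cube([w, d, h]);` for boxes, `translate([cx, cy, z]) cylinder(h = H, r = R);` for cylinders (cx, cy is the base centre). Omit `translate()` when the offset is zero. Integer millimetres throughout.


translate([364, 426, 0]) cylinder(h = 16, r = 86);
translate([364, 426, 16]) cylinder(h = 191, r = 40);
translate([364, 426, 207]) cylinder(h = 16, r = 86);


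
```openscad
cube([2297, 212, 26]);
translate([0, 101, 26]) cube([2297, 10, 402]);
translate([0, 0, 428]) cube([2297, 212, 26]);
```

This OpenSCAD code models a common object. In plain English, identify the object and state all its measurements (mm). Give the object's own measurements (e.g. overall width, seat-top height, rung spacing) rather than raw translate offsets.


An I-beam lying along x, 2297 mm long. Overall section height 454 mm. Two flanges 212 mm wide (y) and 26 mm thick, one on the floor and one at the top; a web 10 mm thick runs between them, centred on the flange width.


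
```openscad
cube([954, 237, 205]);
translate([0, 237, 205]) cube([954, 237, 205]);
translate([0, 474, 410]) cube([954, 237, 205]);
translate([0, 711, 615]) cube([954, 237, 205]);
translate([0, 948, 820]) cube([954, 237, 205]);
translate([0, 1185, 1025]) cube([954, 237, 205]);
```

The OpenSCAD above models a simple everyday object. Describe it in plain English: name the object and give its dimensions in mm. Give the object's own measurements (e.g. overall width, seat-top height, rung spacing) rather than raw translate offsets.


A straight staircase of 6 solid steps. Each step is 954 mm wide (x), 237 mm deep (y, the going) and 205 mm tall (the rise). The first step rests on the floor; each subsequent step sits one going further in +y and one rise higher in +z, directly behind and above the previous step with no overlap.


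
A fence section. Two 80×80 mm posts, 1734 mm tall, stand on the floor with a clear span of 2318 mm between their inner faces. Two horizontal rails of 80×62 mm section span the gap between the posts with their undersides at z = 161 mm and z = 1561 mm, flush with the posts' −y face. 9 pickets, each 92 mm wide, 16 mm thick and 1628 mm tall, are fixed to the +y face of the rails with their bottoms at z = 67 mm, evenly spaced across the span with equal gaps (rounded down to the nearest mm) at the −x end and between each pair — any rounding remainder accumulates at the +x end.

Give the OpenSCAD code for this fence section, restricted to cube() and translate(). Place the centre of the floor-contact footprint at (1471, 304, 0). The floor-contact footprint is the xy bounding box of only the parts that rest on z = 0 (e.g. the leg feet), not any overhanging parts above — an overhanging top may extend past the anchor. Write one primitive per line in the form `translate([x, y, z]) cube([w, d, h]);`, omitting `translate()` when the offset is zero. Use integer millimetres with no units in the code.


translate([232, 264, 0]) cube([80, 80, 1734]);
translate([2630, 264, 0]) cube([80, 80, 1734]);
translate([312, 264, 161]) cube([2318, 80, 62]);
translate([312, 264, 1561]) cube([2318, 80, 62]);
translate([461, 344, 67]) cube([92, 16, 1628]);
translate([702, 344, 67]) cube([92, 16, 1628]);
translate([943, 344, 67]) cube([92, 16, 1628]);
translate([1184, 344, 67]) cube([92, 16, 1628]);
translate([1425, 344, 67]) cube([92, 16, 1628]);
translate([1666, 344, 67]) cube([92, 16, 1628]);
translate([1907, 344, 67]) cube([92, 16, 1628]);
translate([2148, 344, 67]) cube([92, 16, 1628]);
translate([2389, 344, 67]) cube([92, 16, 1628]);


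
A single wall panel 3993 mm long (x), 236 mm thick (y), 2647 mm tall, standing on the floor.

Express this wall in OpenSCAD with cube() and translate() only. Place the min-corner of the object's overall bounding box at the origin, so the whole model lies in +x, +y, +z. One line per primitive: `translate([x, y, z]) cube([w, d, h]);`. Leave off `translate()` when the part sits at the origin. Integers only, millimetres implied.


cube([3993, 236, 2647]);


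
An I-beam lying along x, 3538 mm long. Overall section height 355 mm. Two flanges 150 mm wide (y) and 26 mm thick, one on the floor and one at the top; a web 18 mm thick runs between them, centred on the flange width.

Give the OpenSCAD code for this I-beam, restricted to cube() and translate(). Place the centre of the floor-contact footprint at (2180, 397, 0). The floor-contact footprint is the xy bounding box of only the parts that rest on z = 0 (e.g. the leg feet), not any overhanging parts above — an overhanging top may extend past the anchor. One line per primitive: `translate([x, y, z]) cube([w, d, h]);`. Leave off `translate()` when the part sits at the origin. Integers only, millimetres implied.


translate([411, 322, 0]) cube([3538, 150, 26]);
translate([411, 388, 26]) cube([3538, 18, 303]);
translate([411, 322, 329]) cube([3538, 150, 26]);


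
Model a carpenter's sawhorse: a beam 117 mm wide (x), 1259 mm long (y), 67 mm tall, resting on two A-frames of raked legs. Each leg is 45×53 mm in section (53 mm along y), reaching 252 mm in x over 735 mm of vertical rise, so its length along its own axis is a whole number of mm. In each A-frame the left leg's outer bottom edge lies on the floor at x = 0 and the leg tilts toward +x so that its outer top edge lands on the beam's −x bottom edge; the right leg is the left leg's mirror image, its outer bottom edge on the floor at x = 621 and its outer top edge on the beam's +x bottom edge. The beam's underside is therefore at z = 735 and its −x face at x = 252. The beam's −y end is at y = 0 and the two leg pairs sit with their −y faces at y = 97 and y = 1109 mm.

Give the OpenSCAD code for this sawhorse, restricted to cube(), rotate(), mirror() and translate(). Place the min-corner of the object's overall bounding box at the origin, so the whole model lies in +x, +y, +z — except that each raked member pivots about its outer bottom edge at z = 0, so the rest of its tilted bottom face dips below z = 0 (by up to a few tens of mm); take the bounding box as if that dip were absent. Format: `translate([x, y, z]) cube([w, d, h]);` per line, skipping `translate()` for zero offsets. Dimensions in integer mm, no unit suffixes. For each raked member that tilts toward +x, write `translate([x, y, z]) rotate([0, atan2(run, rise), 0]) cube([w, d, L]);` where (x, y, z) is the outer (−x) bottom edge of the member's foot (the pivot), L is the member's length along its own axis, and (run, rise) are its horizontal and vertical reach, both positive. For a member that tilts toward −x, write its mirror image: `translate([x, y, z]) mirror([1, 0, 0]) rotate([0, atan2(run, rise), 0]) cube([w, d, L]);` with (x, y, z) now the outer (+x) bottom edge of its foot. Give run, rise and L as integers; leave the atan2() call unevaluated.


translate([252, 0, 735]) cube([117, 1259, 67]);
translate([0, 97, 0]) rotate([0, atan2(252, 735), 0]) cube([45, 53, 777]);
translate([621, 97, 0]) mirror([1, 0, 0]) rotate([0, atan2(252, 735), 0]) cube([45, 53, 777]);
translate([0, 1109, 0]) rotate([0, atan2(252, 735), 0]) cube([45, 53, 777]);
translate([621, 1109, 0]) mirror([1, 0, 0]) rotate([0, atan2(252, 735), 0]) cube([45, 53, 777]);


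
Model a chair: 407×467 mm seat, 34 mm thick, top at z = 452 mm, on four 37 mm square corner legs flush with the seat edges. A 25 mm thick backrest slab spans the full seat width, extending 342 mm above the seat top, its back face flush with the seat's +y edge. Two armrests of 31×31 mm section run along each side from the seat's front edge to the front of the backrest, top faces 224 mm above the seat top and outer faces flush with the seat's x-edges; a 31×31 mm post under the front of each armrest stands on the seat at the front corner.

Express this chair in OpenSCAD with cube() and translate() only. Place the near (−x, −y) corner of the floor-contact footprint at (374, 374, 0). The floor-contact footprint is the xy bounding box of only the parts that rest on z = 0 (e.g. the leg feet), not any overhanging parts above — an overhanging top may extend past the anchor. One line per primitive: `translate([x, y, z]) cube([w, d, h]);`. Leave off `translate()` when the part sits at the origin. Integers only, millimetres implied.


translate([374, 374, 418]) cube([407, 467, 34]);
translate([374, 374, 0]) cube([37, 37, 418]);
translate([744, 374, 0]) cube([37, 37, 418]);
translate([374, 804, 0]) cube([37, 37, 418]);
translate([744, 804, 0]) cube([37, 37, 418]);
translate([374, 816, 452]) cube([407, 25, 342]);
translate([374, 374, 645]) cube([31, 442, 31]);
translate([750, 374, 645]) cube([31, 442, 31]);
translate([374, 374, 452]) cube([31, 31, 193]);
translate([750, 374, 452]) cube([31, 31, 193]);
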